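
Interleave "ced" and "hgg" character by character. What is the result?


Interleaving "ced" and "hgg":
  Position 0: 'c' from first, 'h' from second => "ch"
  Position 1: 'e' from first, 'g' from second => "eg"
  Position 2: 'd' from first, 'g' from second => "dg"
Result: chegdg

chegdg


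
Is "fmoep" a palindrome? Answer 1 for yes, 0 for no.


Input: fmoep
Reversed: peomf
  Compare pos 0 ('f') with pos 4 ('p'): MISMATCH
  Compare pos 1 ('m') with pos 3 ('e'): MISMATCH
Result: not a palindrome

0


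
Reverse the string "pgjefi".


Input: pgjefi
Reading characters right to left:
  Position 5: 'i'
  Position 4: 'f'
  Position 3: 'e'
  Position 2: 'j'
  Position 1: 'g'
  Position 0: 'p'
Reversed: ifejgp

ifejgp


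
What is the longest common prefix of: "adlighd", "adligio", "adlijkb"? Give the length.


Words: adlighd, adligio, adlijkb
  Position 0: all 'a' => match
  Position 1: all 'd' => match
  Position 2: all 'l' => match
  Position 3: all 'i' => match
  Position 4: ('g', 'g', 'j') => mismatch, stop
LCP = "adli" (length 4)

4


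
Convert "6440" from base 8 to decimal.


Input: "6440" in base 8
Positional expansion:
  Digit '6' (value 6) x 8^3 = 3072
  Digit '4' (value 4) x 8^2 = 256
  Digit '4' (value 4) x 8^1 = 32
  Digit '0' (value 0) x 8^0 = 0
Sum = 3360

3360


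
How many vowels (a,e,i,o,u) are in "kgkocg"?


Input: kgkocg
Checking each character:
  'k' at position 0: consonant
  'g' at position 1: consonant
  'k' at position 2: consonant
  'o' at position 3: vowel (running total: 1)
  'c' at position 4: consonant
  'g' at position 5: consonant
Total vowels: 1

1


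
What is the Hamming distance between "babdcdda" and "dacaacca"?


Comparing "babdcdda" and "dacaacca" position by position:
  Position 0: 'b' vs 'd' => differ
  Position 1: 'a' vs 'a' => same
  Position 2: 'b' vs 'c' => differ
  Position 3: 'd' vs 'a' => differ
  Position 4: 'c' vs 'a' => differ
  Position 5: 'd' vs 'c' => differ
  Position 6: 'd' vs 'c' => differ
  Position 7: 'a' vs 'a' => same
Total differences (Hamming distance): 6

6


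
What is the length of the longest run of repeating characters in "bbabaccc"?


Input: "bbabaccc"
Scanning for longest run:
  Position 1 ('b'): continues run of 'b', length=2
  Position 2 ('a'): new char, reset run to 1
  Position 3 ('b'): new char, reset run to 1
  Position 4 ('a'): new char, reset run to 1
  Position 5 ('c'): new char, reset run to 1
  Position 6 ('c'): continues run of 'c', length=2
  Position 7 ('c'): continues run of 'c', length=3
Longest run: 'c' with length 3

3


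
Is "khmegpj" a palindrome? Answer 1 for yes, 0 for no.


Input: khmegpj
Reversed: jpgemhk
  Compare pos 0 ('k') with pos 6 ('j'): MISMATCH
  Compare pos 1 ('h') with pos 5 ('p'): MISMATCH
  Compare pos 2 ('m') with pos 4 ('g'): MISMATCH
Result: not a palindrome

0


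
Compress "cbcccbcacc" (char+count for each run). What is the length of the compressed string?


Input: cbcccbcacc
Runs:
  'c' x 1 => "c1"
  'b' x 1 => "b1"
  'c' x 3 => "c3"
  'b' x 1 => "b1"
  'c' x 1 => "c1"
  'a' x 1 => "a1"
  'c' x 2 => "c2"
Compressed: "c1b1c3b1c1a1c2"
Compressed length: 14

14


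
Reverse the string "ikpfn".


Input: ikpfn
Reading characters right to left:
  Position 4: 'n'
  Position 3: 'f'
  Position 2: 'p'
  Position 1: 'k'
  Position 0: 'i'
Reversed: nfpki

nfpki


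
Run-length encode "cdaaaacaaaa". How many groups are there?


Input: cdaaaacaaaa
Scanning for consecutive runs:
  Group 1: 'c' x 1 (positions 0-0)
  Group 2: 'd' x 1 (positions 1-1)
  Group 3: 'a' x 4 (positions 2-5)
  Group 4: 'c' x 1 (positions 6-6)
  Group 5: 'a' x 4 (positions 7-10)
Total groups: 5

5


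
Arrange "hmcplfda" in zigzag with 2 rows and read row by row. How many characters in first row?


Zigzag "hmcplfda" into 2 rows:
Placing characters:
  'h' => row 0
  'm' => row 1
  'c' => row 0
  'p' => row 1
  'l' => row 0
  'f' => row 1
  'd' => row 0
  'a' => row 1
Rows:
  Row 0: "hcld"
  Row 1: "mpfa"
First row length: 4

4


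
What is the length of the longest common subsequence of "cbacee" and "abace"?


LCS of "cbacee" and "abace"
DP table:
           a    b    a    c    e
      0    0    0    0    0    0
  c   0    0    0    0    1    1
  b   0    0    1    1    1    1
  a   0    1    1    2    2    2
  c   0    1    1    2    3    3
  e   0    1    1    2    3    4
  e   0    1    1    2    3    4
LCS length = dp[6][5] = 4

4


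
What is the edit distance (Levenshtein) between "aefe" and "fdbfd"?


Computing edit distance: "aefe" -> "fdbfd"
DP table:
           f    d    b    f    d
      0    1    2    3    4    5
  a   1    1    2    3    4    5
  e   2    2    2    3    4    5
  f   3    2    3    3    3    4
  e   4    3    3    4    4    4
Edit distance = dp[4][5] = 4

4


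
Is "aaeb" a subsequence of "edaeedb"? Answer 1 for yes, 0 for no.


Check if "aaeb" is a subsequence of "edaeedb"
Greedy scan:
  Position 0 ('e'): no match needed
  Position 1 ('d'): no match needed
  Position 2 ('a'): matches sub[0] = 'a'
  Position 3 ('e'): no match needed
  Position 4 ('e'): no match needed
  Position 5 ('d'): no match needed
  Position 6 ('b'): no match needed
Only matched 1/4 characters => not a subsequence

0


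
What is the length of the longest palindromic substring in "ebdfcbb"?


Input: "ebdfcbb"
Checking substrings for palindromes:
  [5:7] "bb" (len 2) => palindrome
Longest palindromic substring: "bb" with length 2

2


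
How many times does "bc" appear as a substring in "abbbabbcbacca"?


Searching for "bc" in "abbbabbcbacca"
Scanning each position:
  Position 0: "ab" => no
  Position 1: "bb" => no
  Position 2: "bb" => no
  Position 3: "ba" => no
  Position 4: "ab" => no
  Position 5: "bb" => no
  Position 6: "bc" => MATCH
  Position 7: "cb" => no
  Position 8: "ba" => no
  Position 9: "ac" => no
  Position 10: "cc" => no
  Position 11: "ca" => no
Total occurrences: 1

1


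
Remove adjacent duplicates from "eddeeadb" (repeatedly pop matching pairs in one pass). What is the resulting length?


Input: eddeeadb
Stack-based adjacent duplicate removal:
  Read 'e': push. Stack: e
  Read 'd': push. Stack: ed
  Read 'd': matches stack top 'd' => pop. Stack: e
  Read 'e': matches stack top 'e' => pop. Stack: (empty)
  Read 'e': push. Stack: e
  Read 'a': push. Stack: ea
  Read 'd': push. Stack: ead
  Read 'b': push. Stack: eadb
Final stack: "eadb" (length 4)

4


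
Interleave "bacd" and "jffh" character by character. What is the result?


Interleaving "bacd" and "jffh":
  Position 0: 'b' from first, 'j' from second => "bj"
  Position 1: 'a' from first, 'f' from second => "af"
  Position 2: 'c' from first, 'f' from second => "cf"
  Position 3: 'd' from first, 'h' from second => "dh"
Result: bjafcfdh

bjafcfdh


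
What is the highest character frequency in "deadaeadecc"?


Input: deadaeadecc
Character counts:
  'a': 3
  'c': 2
  'd': 3
  'e': 3
Maximum frequency: 3

3


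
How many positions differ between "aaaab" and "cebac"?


Comparing "aaaab" and "cebac" position by position:
  Position 0: 'a' vs 'c' => DIFFER
  Position 1: 'a' vs 'e' => DIFFER
  Position 2: 'a' vs 'b' => DIFFER
  Position 3: 'a' vs 'a' => same
  Position 4: 'b' vs 'c' => DIFFER
Positions that differ: 4

4


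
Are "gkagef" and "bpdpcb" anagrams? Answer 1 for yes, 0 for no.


Strings: "gkagef", "bpdpcb"
Sorted first:  aefggk
Sorted second: bbcdpp
Differ at position 0: 'a' vs 'b' => not anagrams

0


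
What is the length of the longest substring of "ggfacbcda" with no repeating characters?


Input: "ggfacbcda"
Sliding window (track last position of each char):
  Position 0 ('g'): window [0,0] length 1 -- new best
  Position 1 ('g'): repeat (last at 0), move window start to 1
  Position 1 ('g'): window [1,1] length 1
  Position 2 ('f'): window [1,2] length 2 -- new best
  Position 3 ('a'): window [1,3] length 3 -- new best
  Position 4 ('c'): window [1,4] length 4 -- new best
  Position 5 ('b'): window [1,5] length 5 -- new best
  Position 6 ('c'): repeat (last at 4), move window start to 5
  Position 6 ('c'): window [5,6] length 2
  Position 7 ('d'): window [5,7] length 3
  Position 8 ('a'): window [5,8] length 4
Longest substring with no repeats: "gfacb" with length 5

5


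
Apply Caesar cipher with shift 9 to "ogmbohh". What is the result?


Caesar cipher: shift "ogmbohh" by 9
  'o' (pos 14) + 9 = pos 23 = 'x'
  'g' (pos 6) + 9 = pos 15 = 'p'
  'm' (pos 12) + 9 = pos 21 = 'v'
  'b' (pos 1) + 9 = pos 10 = 'k'
  'o' (pos 14) + 9 = pos 23 = 'x'
  'h' (pos 7) + 9 = pos 16 = 'q'
  'h' (pos 7) + 9 = pos 16 = 'q'
Result: xpvkxqq

xpvkxqq


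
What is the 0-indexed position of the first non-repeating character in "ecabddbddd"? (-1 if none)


Input: ecabddbddd
Character frequencies:
  'a': 1
  'b': 2
  'c': 1
  'd': 5
  'e': 1
Scanning left to right for freq == 1:
  Position 0 ('e'): unique! => answer = 0

0


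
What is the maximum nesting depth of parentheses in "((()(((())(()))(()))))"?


Input: "((()(((())(()))(()))))"
Tracking depth:
  Position 0 '(': depth becomes 1
  Position 1 '(': depth becomes 2
  Position 2 '(': depth becomes 3
  Position 3 ')': depth becomes 2
  Position 4 '(': depth becomes 3
  Position 5 '(': depth becomes 4
  Position 6 '(': depth becomes 5
  Position 7 '(': depth becomes 6
  Position 8 ')': depth becomes 5
  Position 9 ')': depth becomes 4
  Position 10 '(': depth becomes 5
  Position 11 '(': depth becomes 6
  Position 12 ')': depth becomes 5
  Position 13 ')': depth becomes 4
  Position 14 ')': depth becomes 3
  Position 15 '(': depth becomes 4
  Position 16 '(': depth becomes 5
  Position 17 ')': depth becomes 4
  Position 18 ')': depth becomes 3
  Position 19 ')': depth becomes 2
  Position 20 ')': depth becomes 1
  Position 21 ')': depth becomes 0
Maximum depth reached: 6

6


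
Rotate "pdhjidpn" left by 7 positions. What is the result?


Input: "pdhjidpn", rotate left by 7
First 7 characters: "pdhjidp"
Remaining characters: "n"
Concatenate remaining + first: "n" + "pdhjidp" = "npdhjidp"

npdhjidp


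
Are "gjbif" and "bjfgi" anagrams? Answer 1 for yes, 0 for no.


Strings: "gjbif", "bjfgi"
Sorted first:  bfgij
Sorted second: bfgij
Sorted forms match => anagrams

1


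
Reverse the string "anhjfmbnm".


Input: anhjfmbnm
Reading characters right to left:
  Position 8: 'm'
  Position 7: 'n'
  Position 6: 'b'
  Position 5: 'm'
  Position 4: 'f'
  Position 3: 'j'
  Position 2: 'h'
  Position 1: 'n'
  Position 0: 'a'
Reversed: mnbmfjhna

mnbmfjhna


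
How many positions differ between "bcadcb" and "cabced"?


Comparing "bcadcb" and "cabced" position by position:
  Position 0: 'b' vs 'c' => DIFFER
  Position 1: 'c' vs 'a' => DIFFER
  Position 2: 'a' vs 'b' => DIFFER
  Position 3: 'd' vs 'c' => DIFFER
  Position 4: 'c' vs 'e' => DIFFER
  Position 5: 'b' vs 'd' => DIFFER
Positions that differ: 6

6


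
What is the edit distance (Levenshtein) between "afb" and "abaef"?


Computing edit distance: "afb" -> "abaef"
DP table:
           a    b    a    e    f
      0    1    2    3    4    5
  a   1    0    1    2    3    4
  f   2    1    1    2    3    3
  b   3    2    1    2    3    4
Edit distance = dp[3][5] = 4

4


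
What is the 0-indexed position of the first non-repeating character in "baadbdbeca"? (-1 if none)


Input: baadbdbeca
Character frequencies:
  'a': 3
  'b': 3
  'c': 1
  'd': 2
  'e': 1
Scanning left to right for freq == 1:
  Position 0 ('b'): freq=3, skip
  Position 1 ('a'): freq=3, skip
  Position 2 ('a'): freq=3, skip
  Position 3 ('d'): freq=2, skip
  Position 4 ('b'): freq=3, skip
  Position 5 ('d'): freq=2, skip
  Position 6 ('b'): freq=3, skip
  Position 7 ('e'): unique! => answer = 7

7


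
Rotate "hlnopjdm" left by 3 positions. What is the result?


Input: "hlnopjdm", rotate left by 3
First 3 characters: "hln"
Remaining characters: "opjdm"
Concatenate remaining + first: "opjdm" + "hln" = "opjdmhln"

opjdmhln


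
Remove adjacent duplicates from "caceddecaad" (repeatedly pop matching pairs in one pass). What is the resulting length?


Input: caceddecaad
Stack-based adjacent duplicate removal:
  Read 'c': push. Stack: c
  Read 'a': push. Stack: ca
  Read 'c': push. Stack: cac
  Read 'e': push. Stack: cace
  Read 'd': push. Stack: caced
  Read 'd': matches stack top 'd' => pop. Stack: cace
  Read 'e': matches stack top 'e' => pop. Stack: cac
  Read 'c': matches stack top 'c' => pop. Stack: ca
  Read 'a': matches stack top 'a' => pop. Stack: c
  Read 'a': push. Stack: ca
  Read 'd': push. Stack: cad
Final stack: "cad" (length 3)

3


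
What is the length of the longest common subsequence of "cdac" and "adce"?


LCS of "cdac" and "adce"
DP table:
           a    d    c    e
      0    0    0    0    0
  c   0    0    0    1    1
  d   0    0    1    1    1
  a   0    1    1    1    1
  c   0    1    1    2    2
LCS length = dp[4][4] = 2

2


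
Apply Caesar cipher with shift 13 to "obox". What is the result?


Caesar cipher: shift "obox" by 13
  'o' (pos 14) + 13 = pos 1 = 'b'
  'b' (pos 1) + 13 = pos 14 = 'o'
  'o' (pos 14) + 13 = pos 1 = 'b'
  'x' (pos 23) + 13 = pos 10 = 'k'
Result: bobk

bobk


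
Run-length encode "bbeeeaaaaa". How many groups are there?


Input: bbeeeaaaaa
Scanning for consecutive runs:
  Group 1: 'b' x 2 (positions 0-1)
  Group 2: 'e' x 3 (positions 2-4)
  Group 3: 'a' x 5 (positions 5-9)
Total groups: 3

3


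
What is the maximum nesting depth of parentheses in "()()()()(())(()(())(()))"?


Input: "()()()()(())(()(())(()))"
Tracking depth:
  Position 0 '(': depth becomes 1
  Position 1 ')': depth becomes 0
  Position 2 '(': depth becomes 1
  Position 3 ')': depth becomes 0
  Position 4 '(': depth becomes 1
  Position 5 ')': depth becomes 0
  Position 6 '(': depth becomes 1
  Position 7 ')': depth becomes 0
  Position 8 '(': depth becomes 1
  Position 9 '(': depth becomes 2
  Position 10 ')': depth becomes 1
  Position 11 ')': depth becomes 0
  Position 12 '(': depth becomes 1
  Position 13 '(': depth becomes 2
  Position 14 ')': depth becomes 1
  Position 15 '(': depth becomes 2
  Position 16 '(': depth becomes 3
  Position 17 ')': depth becomes 2
  Position 18 ')': depth becomes 1
  Position 19 '(': depth becomes 2
  Position 20 '(': depth becomes 3
  Position 21 ')': depth becomes 2
  Position 22 ')': depth becomes 1
  Position 23 ')': depth becomes 0
Maximum depth reached: 3

3


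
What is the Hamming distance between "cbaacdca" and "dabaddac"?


Comparing "cbaacdca" and "dabaddac" position by position:
  Position 0: 'c' vs 'd' => differ
  Position 1: 'b' vs 'a' => differ
  Position 2: 'a' vs 'b' => differ
  Position 3: 'a' vs 'a' => same
  Position 4: 'c' vs 'd' => differ
  Position 5: 'd' vs 'd' => same
  Position 6: 'c' vs 'a' => differ
  Position 7: 'a' vs 'c' => differ
Total differences (Hamming distance): 6

6


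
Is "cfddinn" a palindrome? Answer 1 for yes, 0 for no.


Input: cfddinn
Reversed: nniddfc
  Compare pos 0 ('c') with pos 6 ('n'): MISMATCH
  Compare pos 1 ('f') with pos 5 ('n'): MISMATCH
  Compare pos 2 ('d') with pos 4 ('i'): MISMATCH
Result: not a palindrome

0


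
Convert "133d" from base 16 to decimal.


Input: "133d" in base 16
Positional expansion:
  Digit '1' (value 1) x 16^3 = 4096
  Digit '3' (value 3) x 16^2 = 768
  Digit '3' (value 3) x 16^1 = 48
  Digit 'd' (value 13) x 16^0 = 13
Sum = 4925

4925


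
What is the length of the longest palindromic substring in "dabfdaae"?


Input: "dabfdaae"
Checking substrings for palindromes:
  [5:7] "aa" (len 2) => palindrome
Longest palindromic substring: "aa" with length 2

2


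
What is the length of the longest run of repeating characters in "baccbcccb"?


Input: "baccbcccb"
Scanning for longest run:
  Position 1 ('a'): new char, reset run to 1
  Position 2 ('c'): new char, reset run to 1
  Position 3 ('c'): continues run of 'c', length=2
  Position 4 ('b'): new char, reset run to 1
  Position 5 ('c'): new char, reset run to 1
  Position 6 ('c'): continues run of 'c', length=2
  Position 7 ('c'): continues run of 'c', length=3
  Position 8 ('b'): new char, reset run to 1
Longest run: 'c' with length 3

3


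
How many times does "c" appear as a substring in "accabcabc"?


Searching for "c" in "accabcabc"
Scanning each position:
  Position 0: "a" => no
  Position 1: "c" => MATCH
  Position 2: "c" => MATCH
  Position 3: "a" => no
  Position 4: "b" => no
  Position 5: "c" => MATCH
  Position 6: "a" => no
  Position 7: "b" => no
  Position 8: "c" => MATCH
Total occurrences: 4

4


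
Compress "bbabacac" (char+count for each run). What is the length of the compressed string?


Input: bbabacac
Runs:
  'b' x 2 => "b2"
  'a' x 1 => "a1"
  'b' x 1 => "b1"
  'a' x 1 => "a1"
  'c' x 1 => "c1"
  'a' x 1 => "a1"
  'c' x 1 => "c1"
Compressed: "b2a1b1a1c1a1c1"
Compressed length: 14

14


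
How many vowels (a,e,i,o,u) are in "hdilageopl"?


Input: hdilageopl
Checking each character:
  'h' at position 0: consonant
  'd' at position 1: consonant
  'i' at position 2: vowel (running total: 1)
  'l' at position 3: consonant
  'a' at position 4: vowel (running total: 2)
  'g' at position 5: consonant
  'e' at position 6: vowel (running total: 3)
  'o' at position 7: vowel (running total: 4)
  'p' at position 8: consonant
  'l' at position 9: consonant
Total vowels: 4

4


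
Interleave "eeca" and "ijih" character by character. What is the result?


Interleaving "eeca" and "ijih":
  Position 0: 'e' from first, 'i' from second => "ei"
  Position 1: 'e' from first, 'j' from second => "ej"
  Position 2: 'c' from first, 'i' from second => "ci"
  Position 3: 'a' from first, 'h' from second => "ah"
Result: eiejciah

eiejciah


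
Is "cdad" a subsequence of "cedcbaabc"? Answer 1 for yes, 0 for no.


Check if "cdad" is a subsequence of "cedcbaabc"
Greedy scan:
  Position 0 ('c'): matches sub[0] = 'c'
  Position 1 ('e'): no match needed
  Position 2 ('d'): matches sub[1] = 'd'
  Position 3 ('c'): no match needed
  Position 4 ('b'): no match needed
  Position 5 ('a'): matches sub[2] = 'a'
  Position 6 ('a'): no match needed
  Position 7 ('b'): no match needed
  Position 8 ('c'): no match needed
Only matched 3/4 characters => not a subsequence

0


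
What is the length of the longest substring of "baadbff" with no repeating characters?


Input: "baadbff"
Sliding window (track last position of each char):
  Position 0 ('b'): window [0,0] length 1 -- new best
  Position 1 ('a'): window [0,1] length 2 -- new best
  Position 2 ('a'): repeat (last at 1), move window start to 2
  Position 2 ('a'): window [2,2] length 1
  Position 3 ('d'): window [2,3] length 2
  Position 4 ('b'): window [2,4] length 3 -- new best
  Position 5 ('f'): window [2,5] length 4 -- new best
  Position 6 ('f'): repeat (last at 5), move window start to 6
  Position 6 ('f'): window [6,6] length 1
Longest substring with no repeats: "adbf" with length 4

4


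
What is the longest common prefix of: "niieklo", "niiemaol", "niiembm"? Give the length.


Words: niieklo, niiemaol, niiembm
  Position 0: all 'n' => match
  Position 1: all 'i' => match
  Position 2: all 'i' => match
  Position 3: all 'e' => match
  Position 4: ('k', 'm', 'm') => mismatch, stop
LCP = "niie" (length 4)

4


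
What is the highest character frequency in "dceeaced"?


Input: dceeaced
Character counts:
  'a': 1
  'c': 2
  'd': 2
  'e': 3
Maximum frequency: 3

3


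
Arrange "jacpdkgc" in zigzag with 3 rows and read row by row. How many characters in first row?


Zigzag "jacpdkgc" into 3 rows:
Placing characters:
  'j' => row 0
  'a' => row 1
  'c' => row 2
  'p' => row 1
  'd' => row 0
  'k' => row 1
  'g' => row 2
  'c' => row 1
Rows:
  Row 0: "jd"
  Row 1: "apkc"
  Row 2: "cg"
First row length: 2

2


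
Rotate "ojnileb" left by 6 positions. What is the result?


Input: "ojnileb", rotate left by 6
First 6 characters: "ojnile"
Remaining characters: "b"
Concatenate remaining + first: "b" + "ojnile" = "bojnile"

bojnile


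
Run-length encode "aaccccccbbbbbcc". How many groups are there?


Input: aaccccccbbbbbcc
Scanning for consecutive runs:
  Group 1: 'a' x 2 (positions 0-1)
  Group 2: 'c' x 6 (positions 2-7)
  Group 3: 'b' x 5 (positions 8-12)
  Group 4: 'c' x 2 (positions 13-14)
Total groups: 4

4


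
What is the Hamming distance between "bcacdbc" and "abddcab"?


Comparing "bcacdbc" and "abddcab" position by position:
  Position 0: 'b' vs 'a' => differ
  Position 1: 'c' vs 'b' => differ
  Position 2: 'a' vs 'd' => differ
  Position 3: 'c' vs 'd' => differ
  Position 4: 'd' vs 'c' => differ
  Position 5: 'b' vs 'a' => differ
  Position 6: 'c' vs 'b' => differ
Total differences (Hamming distance): 7

7


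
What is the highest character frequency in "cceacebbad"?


Input: cceacebbad
Character counts:
  'a': 2
  'b': 2
  'c': 3
  'd': 1
  'e': 2
Maximum frequency: 3

3


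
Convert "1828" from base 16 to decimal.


Input: "1828" in base 16
Positional expansion:
  Digit '1' (value 1) x 16^3 = 4096
  Digit '8' (value 8) x 16^2 = 2048
  Digit '2' (value 2) x 16^1 = 32
  Digit '8' (value 8) x 16^0 = 8
Sum = 6184

6184


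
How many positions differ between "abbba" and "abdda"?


Comparing "abbba" and "abdda" position by position:
  Position 0: 'a' vs 'a' => same
  Position 1: 'b' vs 'b' => same
  Position 2: 'b' vs 'd' => DIFFER
  Position 3: 'b' vs 'd' => DIFFER
  Position 4: 'a' vs 'a' => same
Positions that differ: 2

2


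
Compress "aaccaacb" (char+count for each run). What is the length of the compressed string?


Input: aaccaacb
Runs:
  'a' x 2 => "a2"
  'c' x 2 => "c2"
  'a' x 2 => "a2"
  'c' x 1 => "c1"
  'b' x 1 => "b1"
Compressed: "a2c2a2c1b1"
Compressed length: 10

10


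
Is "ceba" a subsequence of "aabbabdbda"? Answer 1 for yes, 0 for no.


Check if "ceba" is a subsequence of "aabbabdbda"
Greedy scan:
  Position 0 ('a'): no match needed
  Position 1 ('a'): no match needed
  Position 2 ('b'): no match needed
  Position 3 ('b'): no match needed
  Position 4 ('a'): no match needed
  Position 5 ('b'): no match needed
  Position 6 ('d'): no match needed
  Position 7 ('b'): no match needed
  Position 8 ('d'): no match needed
  Position 9 ('a'): no match needed
Only matched 0/4 characters => not a subsequence

0


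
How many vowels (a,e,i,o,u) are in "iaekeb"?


Input: iaekeb
Checking each character:
  'i' at position 0: vowel (running total: 1)
  'a' at position 1: vowel (running total: 2)
  'e' at position 2: vowel (running total: 3)
  'k' at position 3: consonant
  'e' at position 4: vowel (running total: 4)
  'b' at position 5: consonant
Total vowels: 4

4


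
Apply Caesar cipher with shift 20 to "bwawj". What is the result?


Caesar cipher: shift "bwawj" by 20
  'b' (pos 1) + 20 = pos 21 = 'v'
  'w' (pos 22) + 20 = pos 16 = 'q'
  'a' (pos 0) + 20 = pos 20 = 'u'
  'w' (pos 22) + 20 = pos 16 = 'q'
  'j' (pos 9) + 20 = pos 3 = 'd'
Result: vquqd

vquqd


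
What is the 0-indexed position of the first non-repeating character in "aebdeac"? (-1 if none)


Input: aebdeac
Character frequencies:
  'a': 2
  'b': 1
  'c': 1
  'd': 1
  'e': 2
Scanning left to right for freq == 1:
  Position 0 ('a'): freq=2, skip
  Position 1 ('e'): freq=2, skip
  Position 2 ('b'): unique! => answer = 2

2


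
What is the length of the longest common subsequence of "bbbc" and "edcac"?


LCS of "bbbc" and "edcac"
DP table:
           e    d    c    a    c
      0    0    0    0    0    0
  b   0    0    0    0    0    0
  b   0    0    0    0    0    0
  b   0    0    0    0    0    0
  c   0    0    0    1    1    1
LCS length = dp[4][5] = 1

1


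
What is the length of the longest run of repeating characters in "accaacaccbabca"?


Input: "accaacaccbabca"
Scanning for longest run:
  Position 1 ('c'): new char, reset run to 1
  Position 2 ('c'): continues run of 'c', length=2
  Position 3 ('a'): new char, reset run to 1
  Position 4 ('a'): continues run of 'a', length=2
  Position 5 ('c'): new char, reset run to 1
  Position 6 ('a'): new char, reset run to 1
  Position 7 ('c'): new char, reset run to 1
  Position 8 ('c'): continues run of 'c', length=2
  Position 9 ('b'): new char, reset run to 1
  Position 10 ('a'): new char, reset run to 1
  Position 11 ('b'): new char, reset run to 1
  Position 12 ('c'): new char, reset run to 1
  Position 13 ('a'): new char, reset run to 1
Longest run: 'c' with length 2

2


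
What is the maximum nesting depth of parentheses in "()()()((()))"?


Input: "()()()((()))"
Tracking depth:
  Position 0 '(': depth becomes 1
  Position 1 ')': depth becomes 0
  Position 2 '(': depth becomes 1
  Position 3 ')': depth becomes 0
  Position 4 '(': depth becomes 1
  Position 5 ')': depth becomes 0
  Position 6 '(': depth becomes 1
  Position 7 '(': depth becomes 2
  Position 8 '(': depth becomes 3
  Position 9 ')': depth becomes 2
  Position 10 ')': depth becomes 1
  Position 11 ')': depth becomes 0
Maximum depth reached: 3

3


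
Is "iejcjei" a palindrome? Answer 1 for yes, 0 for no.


Input: iejcjei
Reversed: iejcjei
  Compare pos 0 ('i') with pos 6 ('i'): match
  Compare pos 1 ('e') with pos 5 ('e'): match
  Compare pos 2 ('j') with pos 4 ('j'): match
Result: palindrome

1


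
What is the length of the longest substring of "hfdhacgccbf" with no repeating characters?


Input: "hfdhacgccbf"
Sliding window (track last position of each char):
  Position 0 ('h'): window [0,0] length 1 -- new best
  Position 1 ('f'): window [0,1] length 2 -- new best
  Position 2 ('d'): window [0,2] length 3 -- new best
  Position 3 ('h'): repeat (last at 0), move window start to 1
  Position 3 ('h'): window [1,3] length 3
  Position 4 ('a'): window [1,4] length 4 -- new best
  Position 5 ('c'): window [1,5] length 5 -- new best
  Position 6 ('g'): window [1,6] length 6 -- new best
  Position 7 ('c'): repeat (last at 5), move window start to 6
  Position 7 ('c'): window [6,7] length 2
  Position 8 ('c'): repeat (last at 7), move window start to 8
  Position 8 ('c'): window [8,8] length 1
  Position 9 ('b'): window [8,9] length 2
  Position 10 ('f'): window [8,10] length 3
Longest substring with no repeats: "fdhacg" with length 6

6


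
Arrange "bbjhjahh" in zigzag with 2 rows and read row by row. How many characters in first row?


Zigzag "bbjhjahh" into 2 rows:
Placing characters:
  'b' => row 0
  'b' => row 1
  'j' => row 0
  'h' => row 1
  'j' => row 0
  'a' => row 1
  'h' => row 0
  'h' => row 1
Rows:
  Row 0: "bjjh"
  Row 1: "bhah"
First row length: 4

4


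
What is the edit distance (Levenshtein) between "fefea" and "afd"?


Computing edit distance: "fefea" -> "afd"
DP table:
           a    f    d
      0    1    2    3
  f   1    1    1    2
  e   2    2    2    2
  f   3    3    2    3
  e   4    4    3    3
  a   5    4    4    4
Edit distance = dp[5][3] = 4

4


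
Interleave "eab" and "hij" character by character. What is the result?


Interleaving "eab" and "hij":
  Position 0: 'e' from first, 'h' from second => "eh"
  Position 1: 'a' from first, 'i' from second => "ai"
  Position 2: 'b' from first, 'j' from second => "bj"
Result: ehaibj

ehaibj


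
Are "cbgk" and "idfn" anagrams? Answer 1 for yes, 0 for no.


Strings: "cbgk", "idfn"
Sorted first:  bcgk
Sorted second: dfin
Differ at position 0: 'b' vs 'd' => not anagrams

0


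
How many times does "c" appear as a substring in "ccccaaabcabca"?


Searching for "c" in "ccccaaabcabca"
Scanning each position:
  Position 0: "c" => MATCH
  Position 1: "c" => MATCH
  Position 2: "c" => MATCH
  Position 3: "c" => MATCH
  Position 4: "a" => no
  Position 5: "a" => no
  Position 6: "a" => no
  Position 7: "b" => no
  Position 8: "c" => MATCH
  Position 9: "a" => no
  Position 10: "b" => no
  Position 11: "c" => MATCH
  Position 12: "a" => no
Total occurrences: 6

6


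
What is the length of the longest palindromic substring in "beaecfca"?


Input: "beaecfca"
Checking substrings for palindromes:
  [1:4] "eae" (len 3) => palindrome
  [4:7] "cfc" (len 3) => palindrome
Longest palindromic substring: "eae" with length 3

3


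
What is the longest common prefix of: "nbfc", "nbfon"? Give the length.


Words: nbfc, nbfon
  Position 0: all 'n' => match
  Position 1: all 'b' => match
  Position 2: all 'f' => match
  Position 3: ('c', 'o') => mismatch, stop
LCP = "nbf" (length 3)

3


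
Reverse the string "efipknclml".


Input: efipknclml
Reading characters right to left:
  Position 9: 'l'
  Position 8: 'm'
  Position 7: 'l'
  Position 6: 'c'
  Position 5: 'n'
  Position 4: 'k'
  Position 3: 'p'
  Position 2: 'i'
  Position 1: 'f'
  Position 0: 'e'
Reversed: lmlcnkpife

lmlcnkpife


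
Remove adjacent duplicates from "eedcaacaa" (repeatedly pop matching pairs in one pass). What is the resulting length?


Input: eedcaacaa
Stack-based adjacent duplicate removal:
  Read 'e': push. Stack: e
  Read 'e': matches stack top 'e' => pop. Stack: (empty)
  Read 'd': push. Stack: d
  Read 'c': push. Stack: dc
  Read 'a': push. Stack: dca
  Read 'a': matches stack top 'a' => pop. Stack: dc
  Read 'c': matches stack top 'c' => pop. Stack: d
  Read 'a': push. Stack: da
  Read 'a': matches stack top 'a' => pop. Stack: d
Final stack: "d" (length 1)

1


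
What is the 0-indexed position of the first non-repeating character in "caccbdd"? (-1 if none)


Input: caccbdd
Character frequencies:
  'a': 1
  'b': 1
  'c': 3
  'd': 2
Scanning left to right for freq == 1:
  Position 0 ('c'): freq=3, skip
  Position 1 ('a'): unique! => answer = 1

1


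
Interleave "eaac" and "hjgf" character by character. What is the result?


Interleaving "eaac" and "hjgf":
  Position 0: 'e' from first, 'h' from second => "eh"
  Position 1: 'a' from first, 'j' from second => "aj"
  Position 2: 'a' from first, 'g' from second => "ag"
  Position 3: 'c' from first, 'f' from second => "cf"
Result: ehajagcf

ehajagcf


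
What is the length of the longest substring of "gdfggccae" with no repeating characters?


Input: "gdfggccae"
Sliding window (track last position of each char):
  Position 0 ('g'): window [0,0] length 1 -- new best
  Position 1 ('d'): window [0,1] length 2 -- new best
  Position 2 ('f'): window [0,2] length 3 -- new best
  Position 3 ('g'): repeat (last at 0), move window start to 1
  Position 3 ('g'): window [1,3] length 3
  Position 4 ('g'): repeat (last at 3), move window start to 4
  Position 4 ('g'): window [4,4] length 1
  Position 5 ('c'): window [4,5] length 2
  Position 6 ('c'): repeat (last at 5), move window start to 6
  Position 6 ('c'): window [6,6] length 1
  Position 7 ('a'): window [6,7] length 2
  Position 8 ('e'): window [6,8] length 3
Longest substring with no repeats: "gdf" with length 3

3


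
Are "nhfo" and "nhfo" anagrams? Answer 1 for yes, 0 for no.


Strings: "nhfo", "nhfo"
Sorted first:  fhno
Sorted second: fhno
Sorted forms match => anagrams

1


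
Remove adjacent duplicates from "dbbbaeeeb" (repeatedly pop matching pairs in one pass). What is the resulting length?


Input: dbbbaeeeb
Stack-based adjacent duplicate removal:
  Read 'd': push. Stack: d
  Read 'b': push. Stack: db
  Read 'b': matches stack top 'b' => pop. Stack: d
  Read 'b': push. Stack: db
  Read 'a': push. Stack: dba
  Read 'e': push. Stack: dbae
  Read 'e': matches stack top 'e' => pop. Stack: dba
  Read 'e': push. Stack: dbae
  Read 'b': push. Stack: dbaeb
Final stack: "dbaeb" (length 5)

5


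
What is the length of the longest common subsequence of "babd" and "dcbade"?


LCS of "babd" and "dcbade"
DP table:
           d    c    b    a    d    e
      0    0    0    0    0    0    0
  b   0    0    0    1    1    1    1
  a   0    0    0    1    2    2    2
  b   0    0    0    1    2    2    2
  d   0    1    1    1    2    3    3
LCS length = dp[4][6] = 3

3


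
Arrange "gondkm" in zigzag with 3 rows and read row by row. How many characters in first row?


Zigzag "gondkm" into 3 rows:
Placing characters:
  'g' => row 0
  'o' => row 1
  'n' => row 2
  'd' => row 1
  'k' => row 0
  'm' => row 1
Rows:
  Row 0: "gk"
  Row 1: "odm"
  Row 2: "n"
First row length: 2

2


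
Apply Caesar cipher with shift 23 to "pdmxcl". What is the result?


Caesar cipher: shift "pdmxcl" by 23
  'p' (pos 15) + 23 = pos 12 = 'm'
  'd' (pos 3) + 23 = pos 0 = 'a'
  'm' (pos 12) + 23 = pos 9 = 'j'
  'x' (pos 23) + 23 = pos 20 = 'u'
  'c' (pos 2) + 23 = pos 25 = 'z'
  'l' (pos 11) + 23 = pos 8 = 'i'
Result: majuzi

majuzi


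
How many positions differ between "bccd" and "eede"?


Comparing "bccd" and "eede" position by position:
  Position 0: 'b' vs 'e' => DIFFER
  Position 1: 'c' vs 'e' => DIFFER
  Position 2: 'c' vs 'd' => DIFFER
  Position 3: 'd' vs 'e' => DIFFER
Positions that differ: 4

4


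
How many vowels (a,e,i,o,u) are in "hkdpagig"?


Input: hkdpagig
Checking each character:
  'h' at position 0: consonant
  'k' at position 1: consonant
  'd' at position 2: consonant
  'p' at position 3: consonant
  'a' at position 4: vowel (running total: 1)
  'g' at position 5: consonant
  'i' at position 6: vowel (running total: 2)
  'g' at position 7: consonant
Total vowels: 2

2


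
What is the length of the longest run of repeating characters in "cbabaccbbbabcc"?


Input: "cbabaccbbbabcc"
Scanning for longest run:
  Position 1 ('b'): new char, reset run to 1
  Position 2 ('a'): new char, reset run to 1
  Position 3 ('b'): new char, reset run to 1
  Position 4 ('a'): new char, reset run to 1
  Position 5 ('c'): new char, reset run to 1
  Position 6 ('c'): continues run of 'c', length=2
  Position 7 ('b'): new char, reset run to 1
  Position 8 ('b'): continues run of 'b', length=2
  Position 9 ('b'): continues run of 'b', length=3
  Position 10 ('a'): new char, reset run to 1
  Position 11 ('b'): new char, reset run to 1
  Position 12 ('c'): new char, reset run to 1
  Position 13 ('c'): continues run of 'c', length=2
Longest run: 'b' with length 3

3


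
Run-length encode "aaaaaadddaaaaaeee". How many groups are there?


Input: aaaaaadddaaaaaeee
Scanning for consecutive runs:
  Group 1: 'a' x 6 (positions 0-5)
  Group 2: 'd' x 3 (positions 6-8)
  Group 3: 'a' x 5 (positions 9-13)
  Group 4: 'e' x 3 (positions 14-16)
Total groups: 4

4


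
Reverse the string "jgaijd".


Input: jgaijd
Reading characters right to left:
  Position 5: 'd'
  Position 4: 'j'
  Position 3: 'i'
  Position 2: 'a'
  Position 1: 'g'
  Position 0: 'j'
Reversed: djiagj

djiagj


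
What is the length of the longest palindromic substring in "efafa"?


Input: "efafa"
Checking substrings for palindromes:
  [1:4] "faf" (len 3) => palindrome
  [2:5] "afa" (len 3) => palindrome
Longest palindromic substring: "faf" with length 3

3


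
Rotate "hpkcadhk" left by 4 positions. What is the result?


Input: "hpkcadhk", rotate left by 4
First 4 characters: "hpkc"
Remaining characters: "adhk"
Concatenate remaining + first: "adhk" + "hpkc" = "adhkhpkc"

adhkhpkc


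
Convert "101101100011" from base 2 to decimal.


Input: "101101100011" in base 2
Positional expansion:
  Digit '1' (value 1) x 2^11 = 2048
  Digit '0' (value 0) x 2^10 = 0
  Digit '1' (value 1) x 2^9 = 512
  Digit '1' (value 1) x 2^8 = 256
  Digit '0' (value 0) x 2^7 = 0
  Digit '1' (value 1) x 2^6 = 64
  Digit '1' (value 1) x 2^5 = 32
  Digit '0' (value 0) x 2^4 = 0
  Digit '0' (value 0) x 2^3 = 0
  Digit '0' (value 0) x 2^2 = 0
  Digit '1' (value 1) x 2^1 = 2
  Digit '1' (value 1) x 2^0 = 1
Sum = 2915

2915


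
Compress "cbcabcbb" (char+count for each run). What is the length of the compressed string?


Input: cbcabcbb
Runs:
  'c' x 1 => "c1"
  'b' x 1 => "b1"
  'c' x 1 => "c1"
  'a' x 1 => "a1"
  'b' x 1 => "b1"
  'c' x 1 => "c1"
  'b' x 2 => "b2"
Compressed: "c1b1c1a1b1c1b2"
Compressed length: 14

14


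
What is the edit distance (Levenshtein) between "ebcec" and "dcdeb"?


Computing edit distance: "ebcec" -> "dcdeb"
DP table:
           d    c    d    e    b
      0    1    2    3    4    5
  e   1    1    2    3    3    4
  b   2    2    2    3    4    3
  c   3    3    2    3    4    4
  e   4    4    3    3    3    4
  c   5    5    4    4    4    4
Edit distance = dp[5][5] = 4

4


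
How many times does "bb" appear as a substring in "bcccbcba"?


Searching for "bb" in "bcccbcba"
Scanning each position:
  Position 0: "bc" => no
  Position 1: "cc" => no
  Position 2: "cc" => no
  Position 3: "cb" => no
  Position 4: "bc" => no
  Position 5: "cb" => no
  Position 6: "ba" => no
Total occurrences: 0

0


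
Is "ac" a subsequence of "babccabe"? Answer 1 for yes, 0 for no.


Check if "ac" is a subsequence of "babccabe"
Greedy scan:
  Position 0 ('b'): no match needed
  Position 1 ('a'): matches sub[0] = 'a'
  Position 2 ('b'): no match needed
  Position 3 ('c'): matches sub[1] = 'c'
  Position 4 ('c'): no match needed
  Position 5 ('a'): no match needed
  Position 6 ('b'): no match needed
  Position 7 ('e'): no match needed
All 2 characters matched => is a subsequence

1


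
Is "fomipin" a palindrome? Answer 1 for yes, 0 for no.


Input: fomipin
Reversed: nipimof
  Compare pos 0 ('f') with pos 6 ('n'): MISMATCH
  Compare pos 1 ('o') with pos 5 ('i'): MISMATCH
  Compare pos 2 ('m') with pos 4 ('p'): MISMATCH
Result: not a palindrome

0


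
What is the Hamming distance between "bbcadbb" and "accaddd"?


Comparing "bbcadbb" and "accaddd" position by position:
  Position 0: 'b' vs 'a' => differ
  Position 1: 'b' vs 'c' => differ
  Position 2: 'c' vs 'c' => same
  Position 3: 'a' vs 'a' => same
  Position 4: 'd' vs 'd' => same
  Position 5: 'b' vs 'd' => differ
  Position 6: 'b' vs 'd' => differ
Total differences (Hamming distance): 4

4


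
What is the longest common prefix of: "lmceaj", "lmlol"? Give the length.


Words: lmceaj, lmlol
  Position 0: all 'l' => match
  Position 1: all 'm' => match
  Position 2: ('c', 'l') => mismatch, stop
LCP = "lm" (length 2)

2


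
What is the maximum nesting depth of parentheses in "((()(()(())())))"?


Input: "((()(()(())())))"
Tracking depth:
  Position 0 '(': depth becomes 1
  Position 1 '(': depth becomes 2
  Position 2 '(': depth becomes 3
  Position 3 ')': depth becomes 2
  Position 4 '(': depth becomes 3
  Position 5 '(': depth becomes 4
  Position 6 ')': depth becomes 3
  Position 7 '(': depth becomes 4
  Position 8 '(': depth becomes 5
  Position 9 ')': depth becomes 4
  Position 10 ')': depth becomes 3
  Position 11 '(': depth becomes 4
  Position 12 ')': depth becomes 3
  Position 13 ')': depth becomes 2
  Position 14 ')': depth becomes 1
  Position 15 ')': depth becomes 0
Maximum depth reached: 5

5


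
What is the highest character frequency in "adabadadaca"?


Input: adabadadaca
Character counts:
  'a': 6
  'b': 1
  'c': 1
  'd': 3
Maximum frequency: 6

6


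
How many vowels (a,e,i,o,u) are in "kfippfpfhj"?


Input: kfippfpfhj
Checking each character:
  'k' at position 0: consonant
  'f' at position 1: consonant
  'i' at position 2: vowel (running total: 1)
  'p' at position 3: consonant
  'p' at position 4: consonant
  'f' at position 5: consonant
  'p' at position 6: consonant
  'f' at position 7: consonant
  'h' at position 8: consonant
  'j' at position 9: consonant
Total vowels: 1

1


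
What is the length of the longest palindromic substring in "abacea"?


Input: "abacea"
Checking substrings for palindromes:
  [0:3] "aba" (len 3) => palindrome
Longest palindromic substring: "aba" with length 3

3


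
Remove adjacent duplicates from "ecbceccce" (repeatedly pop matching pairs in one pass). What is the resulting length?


Input: ecbceccce
Stack-based adjacent duplicate removal:
  Read 'e': push. Stack: e
  Read 'c': push. Stack: ec
  Read 'b': push. Stack: ecb
  Read 'c': push. Stack: ecbc
  Read 'e': push. Stack: ecbce
  Read 'c': push. Stack: ecbcec
  Read 'c': matches stack top 'c' => pop. Stack: ecbce
  Read 'c': push. Stack: ecbcec
  Read 'e': push. Stack: ecbcece
Final stack: "ecbcece" (length 7)

7


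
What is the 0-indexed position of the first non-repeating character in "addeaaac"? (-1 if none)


Input: addeaaac
Character frequencies:
  'a': 4
  'c': 1
  'd': 2
  'e': 1
Scanning left to right for freq == 1:
  Position 0 ('a'): freq=4, skip
  Position 1 ('d'): freq=2, skip
  Position 2 ('d'): freq=2, skip
  Position 3 ('e'): unique! => answer = 3

3
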